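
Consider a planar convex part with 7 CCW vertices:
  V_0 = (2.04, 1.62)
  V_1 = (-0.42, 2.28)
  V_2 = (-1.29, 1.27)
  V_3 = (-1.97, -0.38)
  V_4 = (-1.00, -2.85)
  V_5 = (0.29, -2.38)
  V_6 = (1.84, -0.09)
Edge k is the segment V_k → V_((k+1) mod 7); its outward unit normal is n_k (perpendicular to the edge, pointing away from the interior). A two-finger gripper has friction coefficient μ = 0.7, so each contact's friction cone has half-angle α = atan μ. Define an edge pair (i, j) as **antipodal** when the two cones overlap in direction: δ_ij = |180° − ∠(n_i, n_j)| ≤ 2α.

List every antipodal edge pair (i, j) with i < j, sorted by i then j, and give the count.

α = atan 0.7 = 34.99°;  2α = 69.98°
n_0 = (+0.2591, +0.9658)
n_1 = (-0.7577, +0.6526)
n_2 = (-0.9246, +0.3810)
n_3 = (-0.9308, -0.3655)
n_4 = (+0.3423, -0.9396)
n_5 = (+0.8281, -0.5605)
n_6 = (+0.9932, -0.1162)
  (0,1): δ = 115.72°  ·
  (0,2): δ = 97.38°  ·
  (0,3): δ = 53.54°  ✓
  (0,4): δ = 35.04°  ✓
  (0,5): δ = 70.93°  ·
  (0,6): δ = 98.35°  ·
  (1,2): δ = 161.66°  ·
  (1,3): δ = 117.82°  ·
  (1,4): δ = 29.24°  ✓
  (1,5): δ = 6.65°  ✓
  (1,6): δ = 34.07°  ✓
  (2,3): δ = 136.16°  ·
  (2,4): δ = 47.58°  ✓
  (2,5): δ = 11.69°  ✓
  (2,6): δ = 15.73°  ✓
  (3,4): δ = 91.42°  ·
  (3,5): δ = 55.53°  ✓
  (3,6): δ = 28.11°  ✓
  (4,5): δ = 144.11°  ·
  (4,6): δ = 116.69°  ·
  (5,6): δ = 152.58°  ·
antipodal pairs: 10

count = 10; pairs: (0,3), (0,4), (1,4), (1,5), (1,6), (2,4), (2,5), (2,6), (3,5), (3,6)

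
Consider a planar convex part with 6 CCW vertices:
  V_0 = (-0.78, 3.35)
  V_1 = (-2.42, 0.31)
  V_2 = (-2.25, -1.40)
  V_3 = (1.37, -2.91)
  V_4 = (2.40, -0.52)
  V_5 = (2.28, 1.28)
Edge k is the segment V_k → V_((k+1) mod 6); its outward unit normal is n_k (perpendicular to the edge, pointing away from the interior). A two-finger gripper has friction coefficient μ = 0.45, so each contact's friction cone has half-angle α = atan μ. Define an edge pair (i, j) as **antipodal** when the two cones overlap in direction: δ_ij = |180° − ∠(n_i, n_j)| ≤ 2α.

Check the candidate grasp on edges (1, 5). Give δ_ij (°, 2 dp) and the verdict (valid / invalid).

α = atan 0.45 = 24.23°;  2α = 48.46°
edge 1: e_1 = (+0.17, -1.71);  n_1 = (-0.9951, -0.0989)
edge 5: e_5 = (-3.06, +2.07);  n_5 = (+0.5603, +0.8283)
∠(n_1, n_5) = 129.75°
δ = |180° − 129.75°| = 50.25°
50.25° > 2α = 48.46°  →  invalid

δ = 50.25°, invalid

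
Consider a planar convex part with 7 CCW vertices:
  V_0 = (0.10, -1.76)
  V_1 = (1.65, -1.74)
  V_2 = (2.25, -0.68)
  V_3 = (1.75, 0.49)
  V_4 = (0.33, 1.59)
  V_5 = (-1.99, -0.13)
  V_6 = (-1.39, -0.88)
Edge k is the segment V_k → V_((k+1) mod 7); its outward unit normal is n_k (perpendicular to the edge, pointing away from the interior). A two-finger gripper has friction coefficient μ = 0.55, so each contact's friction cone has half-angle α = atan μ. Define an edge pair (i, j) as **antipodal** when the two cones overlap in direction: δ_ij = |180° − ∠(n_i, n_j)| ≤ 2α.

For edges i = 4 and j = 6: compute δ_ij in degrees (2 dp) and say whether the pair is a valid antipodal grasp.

α = atan 0.55 = 28.81°;  2α = 57.62°
edge 4: e_4 = (-2.32, -1.72);  n_4 = (-0.5956, +0.8033)
edge 6: e_6 = (+1.49, -0.88);  n_6 = (-0.5085, -0.8610)
∠(n_4, n_6) = 112.88°
δ = |180° − 112.88°| = 67.12°
67.12° > 2α = 57.62°  →  invalid

δ = 67.12°, invalid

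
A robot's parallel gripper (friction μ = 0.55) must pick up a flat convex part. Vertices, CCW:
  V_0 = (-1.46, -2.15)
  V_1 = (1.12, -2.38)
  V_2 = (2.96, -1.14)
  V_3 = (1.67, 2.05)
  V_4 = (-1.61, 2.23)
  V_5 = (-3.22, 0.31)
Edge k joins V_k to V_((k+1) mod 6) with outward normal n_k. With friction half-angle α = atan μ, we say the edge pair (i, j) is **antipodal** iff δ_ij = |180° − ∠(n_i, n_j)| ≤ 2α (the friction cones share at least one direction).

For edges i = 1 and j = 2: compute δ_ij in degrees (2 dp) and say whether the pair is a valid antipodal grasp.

α = atan 0.55 = 28.81°;  2α = 57.62°
edge 1: e_1 = (+1.84, +1.24);  n_1 = (+0.5589, -0.8293)
edge 2: e_2 = (-1.29, +3.19);  n_2 = (+0.9271, +0.3749)
∠(n_1, n_2) = 78.04°
δ = |180° − 78.04°| = 101.96°
101.96° > 2α = 57.62°  →  invalid

δ = 101.96°, invalid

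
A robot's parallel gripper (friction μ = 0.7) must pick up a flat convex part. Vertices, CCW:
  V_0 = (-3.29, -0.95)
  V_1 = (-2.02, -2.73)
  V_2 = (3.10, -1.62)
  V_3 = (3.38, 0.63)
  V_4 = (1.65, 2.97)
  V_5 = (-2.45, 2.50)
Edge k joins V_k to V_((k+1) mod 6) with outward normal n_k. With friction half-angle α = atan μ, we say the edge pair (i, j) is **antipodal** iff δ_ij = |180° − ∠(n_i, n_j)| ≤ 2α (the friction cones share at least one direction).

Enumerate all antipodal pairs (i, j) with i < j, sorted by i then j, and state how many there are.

count = 8; pairs: (0,2), (0,3), (0,4), (1,3), (1,4), (1,5), (2,5), (3,5)

α = atan 0.7 = 34.99°;  2α = 69.98°
n_0 = (-0.8140, -0.5808)
n_1 = (+0.2119, -0.9773)
n_2 = (+0.9923, -0.1235)
n_3 = (+0.8041, +0.5945)
n_4 = (-0.1139, +0.9935)
n_5 = (-0.9716, +0.2366)
  (0,1): δ = 113.27°  ·
  (0,2): δ = 42.60°  ✓
  (0,3): δ = 0.97°  ✓
  (0,4): δ = 61.03°  ✓
  (0,5): δ = 130.81°  ·
  (1,2): δ = 109.33°  ·
  (1,3): δ = 65.76°  ✓
  (1,4): δ = 5.69°  ✓
  (1,5): δ = 64.08°  ✓
  (2,3): δ = 136.43°  ·
  (2,4): δ = 76.37°  ·
  (2,5): δ = 6.59°  ✓
  (3,4): δ = 119.94°  ·
  (3,5): δ = 50.16°  ✓
  (4,5): δ = 110.22°  ·
antipodal pairs: 8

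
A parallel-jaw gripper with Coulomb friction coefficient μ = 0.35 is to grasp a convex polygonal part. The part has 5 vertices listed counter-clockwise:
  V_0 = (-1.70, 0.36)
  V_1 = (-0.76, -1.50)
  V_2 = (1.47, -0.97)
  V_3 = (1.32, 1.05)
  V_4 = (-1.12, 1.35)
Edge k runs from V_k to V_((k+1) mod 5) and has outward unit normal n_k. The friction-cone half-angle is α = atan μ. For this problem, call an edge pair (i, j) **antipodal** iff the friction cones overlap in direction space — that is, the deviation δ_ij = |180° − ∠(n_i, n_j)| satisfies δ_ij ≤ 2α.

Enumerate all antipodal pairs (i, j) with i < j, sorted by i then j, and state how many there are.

α = atan 0.35 = 19.29°;  2α = 38.58°
n_0 = (-0.8925, -0.4510)
n_1 = (+0.2312, -0.9729)
n_2 = (+0.9973, +0.0741)
n_3 = (+0.1220, +0.9925)
n_4 = (-0.8628, +0.5055)
  (0,1): δ = 103.44°  ·
  (0,2): δ = 22.56°  ✓
  (0,3): δ = 56.18°  ·
  (0,4): δ = 122.82°  ·
  (1,2): δ = 99.12°  ·
  (1,3): δ = 20.38°  ✓
  (1,4): δ = 46.27°  ·
  (2,3): δ = 101.26°  ·
  (2,4): δ = 34.61°  ✓
  (3,4): δ = 113.35°  ·
antipodal pairs: 3

count = 3; pairs: (0,2), (1,3), (2,4)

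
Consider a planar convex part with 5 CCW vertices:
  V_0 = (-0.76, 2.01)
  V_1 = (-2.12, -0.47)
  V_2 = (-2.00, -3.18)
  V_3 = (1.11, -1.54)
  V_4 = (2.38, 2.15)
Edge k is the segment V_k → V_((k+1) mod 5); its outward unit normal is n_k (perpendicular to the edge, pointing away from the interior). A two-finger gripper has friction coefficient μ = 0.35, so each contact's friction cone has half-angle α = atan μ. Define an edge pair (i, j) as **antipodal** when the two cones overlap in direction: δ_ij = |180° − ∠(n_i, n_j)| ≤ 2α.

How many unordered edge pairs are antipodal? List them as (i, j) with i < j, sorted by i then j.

count = 4; pairs: (0,2), (0,3), (1,3), (2,4)

α = atan 0.35 = 19.29°;  2α = 38.58°
n_0 = (-0.8768, +0.4808)
n_1 = (-0.9990, -0.0442)
n_2 = (+0.4664, -0.8845)
n_3 = (+0.9456, -0.3254)
n_4 = (-0.0445, +0.9990)
  (0,1): δ = 148.72°  ·
  (0,2): δ = 33.46°  ✓
  (0,3): δ = 9.75°  ✓
  (0,4): δ = 121.29°  ·
  (1,2): δ = 64.73°  ·
  (1,3): δ = 21.53°  ✓
  (1,4): δ = 90.02°  ·
  (2,3): δ = 136.80°  ·
  (2,4): δ = 25.25°  ✓
  (3,4): δ = 68.45°  ·
antipodal pairs: 4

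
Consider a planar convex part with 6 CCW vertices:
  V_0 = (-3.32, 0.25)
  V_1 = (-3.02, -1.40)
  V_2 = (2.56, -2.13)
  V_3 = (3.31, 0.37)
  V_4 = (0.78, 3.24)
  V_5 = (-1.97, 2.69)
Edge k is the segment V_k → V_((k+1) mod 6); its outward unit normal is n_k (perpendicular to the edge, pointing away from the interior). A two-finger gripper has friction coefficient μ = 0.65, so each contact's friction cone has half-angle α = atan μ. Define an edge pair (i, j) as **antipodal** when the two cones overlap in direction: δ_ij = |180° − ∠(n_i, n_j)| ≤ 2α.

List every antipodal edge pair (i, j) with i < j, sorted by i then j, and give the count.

α = atan 0.65 = 33.02°;  2α = 66.05°
n_0 = (-0.9839, -0.1789)
n_1 = (-0.1297, -0.9916)
n_2 = (+0.9578, -0.2873)
n_3 = (+0.7501, +0.6613)
n_4 = (-0.1961, +0.9806)
n_5 = (-0.8750, +0.4841)
  (0,1): δ = 107.76°  ·
  (0,2): δ = 27.00°  ✓
  (0,3): δ = 31.09°  ✓
  (0,4): δ = 91.01°  ·
  (0,5): δ = 140.74°  ·
  (1,2): δ = 99.25°  ·
  (1,3): δ = 41.15°  ✓
  (1,4): δ = 18.76°  ✓
  (1,5): δ = 68.50°  ·
  (2,3): δ = 121.90°  ·
  (2,4): δ = 61.99°  ✓
  (2,5): δ = 12.26°  ✓
  (3,4): δ = 120.09°  ·
  (3,5): δ = 70.35°  ·
  (4,5): δ = 130.26°  ·
antipodal pairs: 6

count = 6; pairs: (0,2), (0,3), (1,3), (1,4), (2,4), (2,5)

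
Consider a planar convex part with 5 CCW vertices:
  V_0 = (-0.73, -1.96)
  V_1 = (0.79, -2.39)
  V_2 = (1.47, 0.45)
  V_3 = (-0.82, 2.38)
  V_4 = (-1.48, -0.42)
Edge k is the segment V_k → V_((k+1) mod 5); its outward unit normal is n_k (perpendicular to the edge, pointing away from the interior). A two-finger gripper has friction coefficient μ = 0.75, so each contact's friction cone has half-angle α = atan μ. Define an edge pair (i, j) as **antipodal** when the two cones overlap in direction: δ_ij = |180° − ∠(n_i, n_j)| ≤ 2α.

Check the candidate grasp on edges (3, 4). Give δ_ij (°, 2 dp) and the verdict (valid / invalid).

α = atan 0.75 = 36.87°;  2α = 73.74°
edge 3: e_3 = (-0.66, -2.80);  n_3 = (-0.9733, +0.2294)
edge 4: e_4 = (+0.75, -1.54);  n_4 = (-0.8990, -0.4378)
∠(n_3, n_4) = 39.23°
δ = |180° − 39.23°| = 140.77°
140.77° > 2α = 73.74°  →  invalid

δ = 140.77°, invalid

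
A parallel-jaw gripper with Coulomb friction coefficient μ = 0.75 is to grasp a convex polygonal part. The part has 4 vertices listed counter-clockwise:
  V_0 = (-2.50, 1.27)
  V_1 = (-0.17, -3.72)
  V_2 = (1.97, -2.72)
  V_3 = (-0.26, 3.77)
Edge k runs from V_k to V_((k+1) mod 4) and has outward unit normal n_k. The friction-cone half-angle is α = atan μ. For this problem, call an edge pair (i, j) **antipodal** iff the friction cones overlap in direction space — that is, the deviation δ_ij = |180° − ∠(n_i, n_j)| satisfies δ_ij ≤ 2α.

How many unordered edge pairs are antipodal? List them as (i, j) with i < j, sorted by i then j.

count = 3; pairs: (0,2), (1,3), (2,3)

α = atan 0.75 = 36.87°;  2α = 73.74°
n_0 = (-0.9061, -0.4231)
n_1 = (+0.4233, -0.9060)
n_2 = (+0.9457, +0.3250)
n_3 = (-0.7448, +0.6673)
  (0,1): δ = 89.98°  ·
  (0,2): δ = 6.07°  ✓
  (0,3): δ = 113.11°  ·
  (1,2): δ = 96.08°  ·
  (1,3): δ = 23.09°  ✓
  (2,3): δ = 60.82°  ✓
antipodal pairs: 3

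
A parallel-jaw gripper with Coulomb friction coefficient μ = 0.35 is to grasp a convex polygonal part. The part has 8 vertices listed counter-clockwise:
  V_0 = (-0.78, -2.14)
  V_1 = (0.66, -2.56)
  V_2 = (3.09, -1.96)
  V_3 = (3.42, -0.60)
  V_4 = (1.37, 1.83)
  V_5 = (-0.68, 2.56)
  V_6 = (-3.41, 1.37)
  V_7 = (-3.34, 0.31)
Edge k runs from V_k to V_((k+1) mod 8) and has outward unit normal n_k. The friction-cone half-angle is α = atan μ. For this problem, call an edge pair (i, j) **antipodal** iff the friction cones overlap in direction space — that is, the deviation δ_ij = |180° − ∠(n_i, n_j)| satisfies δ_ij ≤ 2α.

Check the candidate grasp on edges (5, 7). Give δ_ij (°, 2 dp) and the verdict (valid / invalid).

α = atan 0.35 = 19.29°;  2α = 38.58°
edge 5: e_5 = (-2.73, -1.19);  n_5 = (-0.3996, +0.9167)
edge 7: e_7 = (+2.56, -2.45);  n_7 = (-0.6914, -0.7225)
∠(n_5, n_7) = 112.71°
δ = |180° − 112.71°| = 67.29°
67.29° > 2α = 38.58°  →  invalid

δ = 67.29°, invalid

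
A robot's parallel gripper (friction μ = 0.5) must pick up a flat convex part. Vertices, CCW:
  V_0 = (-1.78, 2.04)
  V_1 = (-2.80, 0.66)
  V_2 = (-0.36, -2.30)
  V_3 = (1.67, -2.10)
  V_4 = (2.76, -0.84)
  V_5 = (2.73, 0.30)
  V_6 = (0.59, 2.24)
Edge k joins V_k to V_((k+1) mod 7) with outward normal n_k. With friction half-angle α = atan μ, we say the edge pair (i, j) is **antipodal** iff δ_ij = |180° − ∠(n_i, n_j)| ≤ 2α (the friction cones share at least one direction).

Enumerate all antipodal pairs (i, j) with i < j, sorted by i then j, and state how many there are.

count = 8; pairs: (0,2), (0,3), (0,4), (1,4), (1,5), (2,5), (2,6), (3,6)

α = atan 0.5 = 26.57°;  2α = 53.13°
n_0 = (-0.8042, +0.5944)
n_1 = (-0.7716, -0.6361)
n_2 = (+0.0980, -0.9952)
n_3 = (+0.7563, -0.6542)
n_4 = (+0.9997, +0.0263)
n_5 = (+0.6716, +0.7409)
n_6 = (-0.0841, +0.9965)
  (0,1): δ = 104.03°  ·
  (0,2): δ = 47.90°  ✓
  (0,3): δ = 4.39°  ✓
  (0,4): δ = 37.98°  ✓
  (0,5): δ = 84.28°  ·
  (0,6): δ = 131.29°  ·
  (1,2): δ = 123.87°  ·
  (1,3): δ = 80.36°  ·
  (1,4): δ = 37.99°  ✓
  (1,5): δ = 8.31°  ✓
  (1,6): δ = 55.32°  ·
  (2,3): δ = 136.49°  ·
  (2,4): δ = 94.12°  ·
  (2,5): δ = 47.82°  ✓
  (2,6): δ = 0.80°  ✓
  (3,4): δ = 137.63°  ·
  (3,5): δ = 91.33°  ·
  (3,6): δ = 44.31°  ✓
  (4,5): δ = 133.70°  ·
  (4,6): δ = 86.68°  ·
  (5,6): δ = 132.98°  ·
antipodal pairs: 8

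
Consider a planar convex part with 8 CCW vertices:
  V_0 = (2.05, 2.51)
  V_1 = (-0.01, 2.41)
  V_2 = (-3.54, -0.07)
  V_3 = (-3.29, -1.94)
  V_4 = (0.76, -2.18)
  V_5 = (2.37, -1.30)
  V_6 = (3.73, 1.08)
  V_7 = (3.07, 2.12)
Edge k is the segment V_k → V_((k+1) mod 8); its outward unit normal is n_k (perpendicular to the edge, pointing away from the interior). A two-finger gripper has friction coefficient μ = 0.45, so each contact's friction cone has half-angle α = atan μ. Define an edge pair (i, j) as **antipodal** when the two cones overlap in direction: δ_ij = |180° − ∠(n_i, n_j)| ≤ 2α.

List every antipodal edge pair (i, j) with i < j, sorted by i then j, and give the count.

count = 8; pairs: (0,3), (0,4), (1,3), (1,4), (1,5), (2,5), (2,6), (3,7)

α = atan 0.45 = 24.23°;  2α = 48.46°
n_0 = (-0.0485, +0.9988)
n_1 = (-0.5749, +0.8183)
n_2 = (-0.9912, -0.1325)
n_3 = (-0.0592, -0.9982)
n_4 = (+0.4796, -0.8775)
n_5 = (+0.8682, -0.4961)
n_6 = (+0.8443, +0.5358)
n_7 = (+0.3571, +0.9341)
  (0,1): δ = 147.69°  ·
  (0,2): δ = 85.16°  ·
  (0,3): δ = 6.17°  ✓
  (0,4): δ = 25.88°  ✓
  (0,5): δ = 57.48°  ·
  (0,6): δ = 119.62°  ·
  (0,7): δ = 156.30°  ·
  (1,2): δ = 117.48°  ·
  (1,3): δ = 38.48°  ✓
  (1,4): δ = 6.43°  ✓
  (1,5): δ = 25.17°  ✓
  (1,6): δ = 87.31°  ·
  (1,7): δ = 123.99°  ·
  (2,3): δ = 101.01°  ·
  (2,4): δ = 68.95°  ·
  (2,5): δ = 37.36°  ✓
  (2,6): δ = 24.79°  ✓
  (2,7): δ = 61.46°  ·
  (3,4): δ = 147.95°  ·
  (3,5): δ = 116.35°  ·
  (3,6): δ = 54.21°  ·
  (3,7): δ = 17.53°  ✓
  (4,5): δ = 148.41°  ·
  (4,6): δ = 86.26°  ·
  (4,7): δ = 49.58°  ·
  (5,6): δ = 117.86°  ·
  (5,7): δ = 81.18°  ·
  (6,7): δ = 143.32°  ·
antipodal pairs: 8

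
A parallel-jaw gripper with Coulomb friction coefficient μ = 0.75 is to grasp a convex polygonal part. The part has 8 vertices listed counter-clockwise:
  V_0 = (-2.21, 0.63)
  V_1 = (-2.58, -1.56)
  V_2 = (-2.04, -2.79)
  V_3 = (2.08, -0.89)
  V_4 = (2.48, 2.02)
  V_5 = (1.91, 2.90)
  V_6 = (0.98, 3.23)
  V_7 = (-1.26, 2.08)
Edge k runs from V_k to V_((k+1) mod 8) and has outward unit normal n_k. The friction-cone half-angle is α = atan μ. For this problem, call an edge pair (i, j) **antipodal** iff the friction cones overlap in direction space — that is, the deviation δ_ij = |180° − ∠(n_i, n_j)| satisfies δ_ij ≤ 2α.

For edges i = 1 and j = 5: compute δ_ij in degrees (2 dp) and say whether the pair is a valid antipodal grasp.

δ = 46.76°, valid

α = atan 0.75 = 36.87°;  2α = 73.74°
edge 1: e_1 = (+0.54, -1.23);  n_1 = (-0.9156, -0.4020)
edge 5: e_5 = (-0.93, +0.33);  n_5 = (+0.3344, +0.9424)
∠(n_1, n_5) = 133.24°
δ = |180° − 133.24°| = 46.76°
46.76° ≤ 2α = 73.74°  →  valid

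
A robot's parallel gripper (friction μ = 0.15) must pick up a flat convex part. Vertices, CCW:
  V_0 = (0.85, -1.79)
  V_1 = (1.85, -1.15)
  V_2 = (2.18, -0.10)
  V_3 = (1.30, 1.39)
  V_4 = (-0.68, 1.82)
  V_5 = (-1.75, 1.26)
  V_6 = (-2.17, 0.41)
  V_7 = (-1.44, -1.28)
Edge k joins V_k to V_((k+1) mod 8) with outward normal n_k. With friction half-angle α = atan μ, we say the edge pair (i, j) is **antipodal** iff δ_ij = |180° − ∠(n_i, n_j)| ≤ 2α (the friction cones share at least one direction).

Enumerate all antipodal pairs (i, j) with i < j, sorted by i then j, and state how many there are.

α = atan 0.15 = 8.53°;  2α = 17.06°
n_0 = (+0.5391, -0.8423)
n_1 = (+0.9540, -0.2998)
n_2 = (+0.8610, +0.5085)
n_3 = (+0.2122, +0.9772)
n_4 = (-0.4637, +0.8860)
n_5 = (-0.8965, +0.4430)
n_6 = (-0.9180, -0.3965)
n_7 = (-0.2174, -0.9761)
  (0,1): δ = 140.07°  ·
  (0,2): δ = 92.05°  ·
  (0,3): δ = 44.87°  ·
  (0,4): δ = 4.99°  ✓
  (0,5): δ = 31.09°  ·
  (0,6): δ = 80.74°  ·
  (0,7): δ = 134.83°  ·
  (1,2): δ = 131.99°  ·
  (1,3): δ = 84.81°  ·
  (1,4): δ = 44.93°  ·
  (1,5): δ = 8.85°  ✓
  (1,6): δ = 40.81°  ·
  (1,7): δ = 94.89°  ·
  (2,3): δ = 132.82°  ·
  (2,4): δ = 92.94°  ·
  (2,5): δ = 56.86°  ·
  (2,6): δ = 7.20°  ✓
  (2,7): δ = 46.88°  ·
  (3,4): δ = 140.12°  ·
  (3,5): δ = 104.04°  ·
  (3,6): δ = 54.39°  ·
  (3,7): δ = 0.30°  ✓
  (4,5): δ = 143.92°  ·
  (4,6): δ = 94.26°  ·
  (4,7): δ = 40.18°  ·
  (5,6): δ = 130.34°  ·
  (5,7): δ = 76.26°  ·
  (6,7): δ = 125.92°  ·
antipodal pairs: 4

count = 4; pairs: (0,4), (1,5), (2,6), (3,7)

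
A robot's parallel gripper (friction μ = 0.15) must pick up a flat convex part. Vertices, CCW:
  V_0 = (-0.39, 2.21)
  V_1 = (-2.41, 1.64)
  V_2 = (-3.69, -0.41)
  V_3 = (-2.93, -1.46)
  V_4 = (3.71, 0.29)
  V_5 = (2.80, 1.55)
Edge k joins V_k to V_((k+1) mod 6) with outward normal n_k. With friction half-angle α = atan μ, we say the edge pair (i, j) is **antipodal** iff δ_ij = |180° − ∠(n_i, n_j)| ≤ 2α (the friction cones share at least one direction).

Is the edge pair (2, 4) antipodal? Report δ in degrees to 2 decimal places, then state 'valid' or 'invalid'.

δ = 0.06°, valid

α = atan 0.15 = 8.53°;  2α = 17.06°
edge 2: e_2 = (+0.76, -1.05);  n_2 = (-0.8101, -0.5863)
edge 4: e_4 = (-0.91, +1.26);  n_4 = (+0.8107, +0.5855)
∠(n_2, n_4) = 179.94°
δ = |180° − 179.94°| = 0.06°
0.06° ≤ 2α = 17.06°  →  valid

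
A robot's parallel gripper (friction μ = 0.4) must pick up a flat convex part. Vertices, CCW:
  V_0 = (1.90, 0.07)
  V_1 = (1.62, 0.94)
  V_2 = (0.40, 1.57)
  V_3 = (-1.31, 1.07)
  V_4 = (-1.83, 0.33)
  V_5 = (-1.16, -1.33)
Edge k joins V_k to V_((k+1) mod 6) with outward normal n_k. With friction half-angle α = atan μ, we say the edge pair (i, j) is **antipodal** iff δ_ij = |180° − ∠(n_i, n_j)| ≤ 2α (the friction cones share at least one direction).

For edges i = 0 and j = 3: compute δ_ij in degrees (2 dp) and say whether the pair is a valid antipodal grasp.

α = atan 0.4 = 21.80°;  2α = 43.60°
edge 0: e_0 = (-0.28, +0.87);  n_0 = (+0.9519, +0.3064)
edge 3: e_3 = (-0.52, -0.74);  n_3 = (-0.8182, +0.5749)
∠(n_0, n_3) = 127.06°
δ = |180° − 127.06°| = 52.94°
52.94° > 2α = 43.60°  →  invalid

δ = 52.94°, invalid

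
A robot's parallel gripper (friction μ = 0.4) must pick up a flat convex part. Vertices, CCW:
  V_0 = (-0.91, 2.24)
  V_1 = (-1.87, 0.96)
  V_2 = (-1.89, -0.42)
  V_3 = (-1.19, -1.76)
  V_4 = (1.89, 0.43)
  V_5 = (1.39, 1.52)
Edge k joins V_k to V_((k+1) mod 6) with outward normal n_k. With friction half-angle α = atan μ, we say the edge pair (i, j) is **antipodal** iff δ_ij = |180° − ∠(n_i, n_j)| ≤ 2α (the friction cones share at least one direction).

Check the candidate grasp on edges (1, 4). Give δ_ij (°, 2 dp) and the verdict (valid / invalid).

δ = 25.47°, valid

α = atan 0.4 = 21.80°;  2α = 43.60°
edge 1: e_1 = (-0.02, -1.38);  n_1 = (-0.9999, +0.0145)
edge 4: e_4 = (-0.50, +1.09);  n_4 = (+0.9089, +0.4169)
∠(n_1, n_4) = 154.53°
δ = |180° − 154.53°| = 25.47°
25.47° ≤ 2α = 43.60°  →  valid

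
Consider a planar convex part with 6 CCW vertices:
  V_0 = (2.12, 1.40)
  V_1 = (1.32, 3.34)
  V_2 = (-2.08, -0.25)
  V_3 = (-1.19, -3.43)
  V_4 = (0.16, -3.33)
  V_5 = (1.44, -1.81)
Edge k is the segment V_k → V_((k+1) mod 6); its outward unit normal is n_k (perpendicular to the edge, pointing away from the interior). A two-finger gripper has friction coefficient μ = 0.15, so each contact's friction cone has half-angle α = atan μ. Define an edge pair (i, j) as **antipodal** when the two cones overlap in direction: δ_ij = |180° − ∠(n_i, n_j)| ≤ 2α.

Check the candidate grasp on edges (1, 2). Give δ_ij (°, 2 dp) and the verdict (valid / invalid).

δ = 120.92°, invalid

α = atan 0.15 = 8.53°;  2α = 17.06°
edge 1: e_1 = (-3.40, -3.59);  n_1 = (-0.7261, +0.6876)
edge 2: e_2 = (+0.89, -3.18);  n_2 = (-0.9630, -0.2695)
∠(n_1, n_2) = 59.08°
δ = |180° − 59.08°| = 120.92°
120.92° > 2α = 17.06°  →  invalid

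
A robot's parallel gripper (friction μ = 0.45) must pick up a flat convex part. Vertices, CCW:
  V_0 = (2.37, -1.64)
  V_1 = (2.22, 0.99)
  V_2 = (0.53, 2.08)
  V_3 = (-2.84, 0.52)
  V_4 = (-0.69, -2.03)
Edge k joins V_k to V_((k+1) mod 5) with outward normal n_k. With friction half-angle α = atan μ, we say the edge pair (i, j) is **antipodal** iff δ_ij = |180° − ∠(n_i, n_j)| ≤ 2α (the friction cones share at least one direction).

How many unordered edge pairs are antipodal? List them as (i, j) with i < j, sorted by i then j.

count = 4; pairs: (0,3), (1,3), (1,4), (2,4)

α = atan 0.45 = 24.23°;  2α = 48.46°
n_0 = (+0.9984, +0.0569)
n_1 = (+0.5420, +0.8404)
n_2 = (-0.4201, +0.9075)
n_3 = (-0.7645, -0.6446)
n_4 = (+0.1264, -0.9920)
  (0,1): δ = 126.09°  ·
  (0,2): δ = 68.42°  ·
  (0,3): δ = 36.87°  ✓
  (0,4): δ = 94.00°  ·
  (1,2): δ = 122.34°  ·
  (1,3): δ = 17.04°  ✓
  (1,4): δ = 40.08°  ✓
  (2,3): δ = 74.70°  ·
  (2,4): δ = 17.58°  ✓
  (3,4): δ = 122.87°  ·
antipodal pairs: 4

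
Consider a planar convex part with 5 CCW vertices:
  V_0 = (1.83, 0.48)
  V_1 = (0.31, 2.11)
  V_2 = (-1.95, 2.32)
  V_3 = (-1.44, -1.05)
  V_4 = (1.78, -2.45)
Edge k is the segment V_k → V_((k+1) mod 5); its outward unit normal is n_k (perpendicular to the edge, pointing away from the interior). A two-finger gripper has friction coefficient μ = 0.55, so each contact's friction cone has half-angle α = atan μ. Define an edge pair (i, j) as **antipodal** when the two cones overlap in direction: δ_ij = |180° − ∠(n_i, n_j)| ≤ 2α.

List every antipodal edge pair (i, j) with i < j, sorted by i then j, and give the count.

α = atan 0.55 = 28.81°;  2α = 57.62°
n_0 = (+0.7314, +0.6820)
n_1 = (+0.0925, +0.9957)
n_2 = (-0.9887, -0.1496)
n_3 = (-0.3987, -0.9171)
n_4 = (+0.9999, -0.0171)
  (0,1): δ = 138.31°  ·
  (0,2): δ = 34.39°  ✓
  (0,3): δ = 23.50°  ✓
  (0,4): δ = 136.02°  ·
  (1,2): δ = 76.09°  ·
  (1,3): δ = 18.19°  ✓
  (1,4): δ = 94.33°  ·
  (2,3): δ = 122.10°  ·
  (2,4): δ = 9.58°  ✓
  (3,4): δ = 67.48°  ·
antipodal pairs: 4

count = 4; pairs: (0,2), (0,3), (1,3), (2,4)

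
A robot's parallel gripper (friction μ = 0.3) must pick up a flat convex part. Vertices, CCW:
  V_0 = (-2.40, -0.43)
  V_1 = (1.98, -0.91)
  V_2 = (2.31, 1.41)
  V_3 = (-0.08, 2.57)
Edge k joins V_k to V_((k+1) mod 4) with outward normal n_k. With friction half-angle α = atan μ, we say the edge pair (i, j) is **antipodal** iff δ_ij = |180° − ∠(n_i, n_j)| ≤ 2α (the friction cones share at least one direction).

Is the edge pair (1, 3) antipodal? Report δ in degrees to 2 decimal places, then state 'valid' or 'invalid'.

α = atan 0.3 = 16.70°;  2α = 33.40°
edge 1: e_1 = (+0.33, +2.32);  n_1 = (+0.9900, -0.1408)
edge 3: e_3 = (-2.32, -3.00);  n_3 = (-0.7911, +0.6117)
∠(n_1, n_3) = 150.38°
δ = |180° − 150.38°| = 29.62°
29.62° ≤ 2α = 33.40°  →  valid

δ = 29.62°, valid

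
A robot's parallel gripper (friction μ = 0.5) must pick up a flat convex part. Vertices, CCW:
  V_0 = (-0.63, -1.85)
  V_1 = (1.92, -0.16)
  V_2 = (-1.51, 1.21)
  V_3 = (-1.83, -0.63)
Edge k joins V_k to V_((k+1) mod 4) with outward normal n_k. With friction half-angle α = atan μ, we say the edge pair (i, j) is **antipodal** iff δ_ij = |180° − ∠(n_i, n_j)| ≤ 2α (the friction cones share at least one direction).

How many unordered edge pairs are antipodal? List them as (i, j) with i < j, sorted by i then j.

count = 2; pairs: (0,2), (1,3)

α = atan 0.5 = 26.57°;  2α = 53.13°
n_0 = (+0.5524, -0.8336)
n_1 = (+0.3709, +0.9287)
n_2 = (-0.9852, +0.1713)
n_3 = (-0.7129, -0.7012)
  (0,1): δ = 55.31°  ·
  (0,2): δ = 46.60°  ✓
  (0,3): δ = 100.99°  ·
  (1,2): δ = 78.09°  ·
  (1,3): δ = 23.70°  ✓
  (2,3): δ = 125.61°  ·
antipodal pairs: 2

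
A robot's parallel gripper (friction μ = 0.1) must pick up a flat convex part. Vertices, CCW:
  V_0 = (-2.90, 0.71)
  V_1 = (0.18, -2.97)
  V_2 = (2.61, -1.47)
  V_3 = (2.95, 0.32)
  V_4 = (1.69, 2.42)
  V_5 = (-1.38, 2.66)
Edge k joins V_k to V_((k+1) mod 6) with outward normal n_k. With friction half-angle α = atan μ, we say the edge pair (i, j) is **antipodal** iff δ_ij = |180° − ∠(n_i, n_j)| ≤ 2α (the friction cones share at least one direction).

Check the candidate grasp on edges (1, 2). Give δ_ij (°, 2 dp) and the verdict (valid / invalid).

α = atan 0.1 = 5.71°;  2α = 11.42°
edge 1: e_1 = (+2.43, +1.50);  n_1 = (+0.5253, -0.8509)
edge 2: e_2 = (+0.34, +1.79);  n_2 = (+0.9824, -0.1866)
∠(n_1, n_2) = 47.56°
δ = |180° − 47.56°| = 132.44°
132.44° > 2α = 11.42°  →  invalid

δ = 132.44°, invalid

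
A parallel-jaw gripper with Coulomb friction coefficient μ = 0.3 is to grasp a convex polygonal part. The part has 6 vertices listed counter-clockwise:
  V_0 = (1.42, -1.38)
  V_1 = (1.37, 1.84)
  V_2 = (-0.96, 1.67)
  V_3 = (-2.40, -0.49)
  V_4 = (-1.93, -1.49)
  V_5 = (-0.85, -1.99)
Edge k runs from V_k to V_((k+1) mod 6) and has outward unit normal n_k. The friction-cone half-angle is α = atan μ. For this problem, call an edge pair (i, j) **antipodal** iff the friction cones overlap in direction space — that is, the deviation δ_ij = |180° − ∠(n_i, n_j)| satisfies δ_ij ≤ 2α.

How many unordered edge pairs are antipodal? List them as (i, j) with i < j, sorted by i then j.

α = atan 0.3 = 16.70°;  2α = 33.40°
n_0 = (+0.9999, +0.0155)
n_1 = (-0.0728, +0.9973)
n_2 = (-0.8321, +0.5547)
n_3 = (-0.9050, -0.4254)
n_4 = (-0.4201, -0.9075)
n_5 = (+0.2595, -0.9657)
  (0,1): δ = 86.72°  ·
  (0,2): δ = 34.58°  ·
  (0,3): δ = 24.28°  ✓
  (0,4): δ = 64.27°  ·
  (0,5): δ = 104.15°  ·
  (1,2): δ = 127.86°  ·
  (1,3): δ = 69.00°  ·
  (1,4): δ = 29.02°  ✓
  (1,5): δ = 10.87°  ✓
  (2,3): δ = 121.14°  ·
  (2,4): δ = 81.15°  ·
  (2,5): δ = 41.27°  ·
  (3,4): δ = 140.02°  ·
  (3,5): δ = 100.13°  ·
  (4,5): δ = 140.12°  ·
antipodal pairs: 3

count = 3; pairs: (0,3), (1,4), (1,5)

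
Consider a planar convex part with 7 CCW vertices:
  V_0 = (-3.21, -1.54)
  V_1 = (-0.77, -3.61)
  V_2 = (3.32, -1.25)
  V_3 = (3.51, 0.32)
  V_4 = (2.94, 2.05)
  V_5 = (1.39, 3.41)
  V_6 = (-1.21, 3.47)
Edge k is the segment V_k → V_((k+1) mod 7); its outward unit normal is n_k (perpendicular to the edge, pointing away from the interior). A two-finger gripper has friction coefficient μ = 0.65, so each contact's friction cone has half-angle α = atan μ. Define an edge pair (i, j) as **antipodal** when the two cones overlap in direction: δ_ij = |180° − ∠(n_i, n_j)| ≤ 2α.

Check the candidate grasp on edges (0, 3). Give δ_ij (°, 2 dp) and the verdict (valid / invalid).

α = atan 0.65 = 33.02°;  2α = 66.05°
edge 0: e_0 = (+2.44, -2.07);  n_0 = (-0.6469, -0.7626)
edge 3: e_3 = (-0.57, +1.73);  n_3 = (+0.9498, +0.3129)
∠(n_0, n_3) = 148.55°
δ = |180° − 148.55°| = 31.45°
31.45° ≤ 2α = 66.05°  →  valid

δ = 31.45°, valid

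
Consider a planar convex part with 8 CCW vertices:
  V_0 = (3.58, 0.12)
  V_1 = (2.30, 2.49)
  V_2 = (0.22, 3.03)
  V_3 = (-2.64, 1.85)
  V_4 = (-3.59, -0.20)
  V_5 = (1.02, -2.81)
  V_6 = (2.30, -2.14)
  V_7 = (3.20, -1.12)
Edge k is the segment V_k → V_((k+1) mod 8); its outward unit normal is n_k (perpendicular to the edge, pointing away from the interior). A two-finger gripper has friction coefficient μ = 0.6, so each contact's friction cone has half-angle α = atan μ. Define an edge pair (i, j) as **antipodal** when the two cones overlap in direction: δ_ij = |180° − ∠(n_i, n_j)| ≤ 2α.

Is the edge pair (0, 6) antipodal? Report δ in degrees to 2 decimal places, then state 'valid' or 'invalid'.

α = atan 0.6 = 30.96°;  2α = 61.93°
edge 0: e_0 = (-1.28, +2.37);  n_0 = (+0.8799, +0.4752)
edge 6: e_6 = (+0.90, +1.02);  n_6 = (+0.7498, -0.6616)
∠(n_0, n_6) = 69.80°
δ = |180° − 69.80°| = 110.20°
110.20° > 2α = 61.93°  →  invalid

δ = 110.20°, invalid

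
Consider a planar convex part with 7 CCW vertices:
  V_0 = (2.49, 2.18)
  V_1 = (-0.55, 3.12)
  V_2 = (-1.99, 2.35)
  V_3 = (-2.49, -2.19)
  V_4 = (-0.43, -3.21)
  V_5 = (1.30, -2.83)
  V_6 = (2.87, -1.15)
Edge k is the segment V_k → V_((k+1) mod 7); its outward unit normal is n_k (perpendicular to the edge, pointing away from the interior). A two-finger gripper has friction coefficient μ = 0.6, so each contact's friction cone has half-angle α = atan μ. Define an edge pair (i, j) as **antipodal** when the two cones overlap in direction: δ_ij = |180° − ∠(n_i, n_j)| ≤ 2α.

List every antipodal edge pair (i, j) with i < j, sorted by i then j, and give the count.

α = atan 0.6 = 30.96°;  2α = 61.93°
n_0 = (+0.2954, +0.9554)
n_1 = (-0.4715, +0.8818)
n_2 = (-0.9940, +0.1095)
n_3 = (-0.4437, -0.8962)
n_4 = (+0.2145, -0.9767)
n_5 = (+0.7306, -0.6828)
n_6 = (+0.9936, +0.1134)
  (0,1): δ = 134.68°  ·
  (0,2): δ = 79.10°  ·
  (0,3): δ = 9.16°  ✓
  (0,4): δ = 29.57°  ✓
  (0,5): δ = 64.12°  ·
  (0,6): δ = 113.69°  ·
  (1,2): δ = 124.42°  ·
  (1,3): δ = 54.48°  ✓
  (1,4): δ = 15.75°  ✓
  (1,5): δ = 18.80°  ✓
  (1,6): δ = 68.38°  ·
  (2,3): δ = 110.06°  ·
  (2,4): δ = 71.33°  ·
  (2,5): δ = 36.78°  ✓
  (2,6): δ = 12.79°  ✓
  (3,4): δ = 141.27°  ·
  (3,5): δ = 106.72°  ·
  (3,6): δ = 57.15°  ✓
  (4,5): δ = 145.45°  ·
  (4,6): δ = 95.88°  ·
  (5,6): δ = 130.43°  ·
antipodal pairs: 8

count = 8; pairs: (0,3), (0,4), (1,3), (1,4), (1,5), (2,5), (2,6), (3,6)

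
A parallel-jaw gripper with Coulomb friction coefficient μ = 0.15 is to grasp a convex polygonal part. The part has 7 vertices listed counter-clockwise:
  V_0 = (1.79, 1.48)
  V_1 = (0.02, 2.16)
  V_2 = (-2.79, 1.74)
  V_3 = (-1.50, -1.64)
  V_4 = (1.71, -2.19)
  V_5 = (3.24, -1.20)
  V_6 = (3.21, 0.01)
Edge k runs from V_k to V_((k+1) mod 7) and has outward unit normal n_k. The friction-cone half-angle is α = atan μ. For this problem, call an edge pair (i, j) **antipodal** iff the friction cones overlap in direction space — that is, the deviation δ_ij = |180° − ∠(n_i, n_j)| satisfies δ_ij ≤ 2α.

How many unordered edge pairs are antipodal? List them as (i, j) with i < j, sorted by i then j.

count = 1; pairs: (0,3)

α = atan 0.15 = 8.53°;  2α = 17.06°
n_0 = (+0.3586, +0.9335)
n_1 = (-0.1478, +0.9890)
n_2 = (-0.9343, -0.3566)
n_3 = (-0.1689, -0.9856)
n_4 = (+0.5433, -0.8396)
n_5 = (+0.9997, +0.0248)
n_6 = (+0.7192, +0.6948)
  (0,1): δ = 150.48°  ·
  (0,2): δ = 48.09°  ·
  (0,3): δ = 11.29°  ✓
  (0,4): δ = 53.92°  ·
  (0,5): δ = 112.44°  ·
  (0,6): δ = 155.02°  ·
  (1,2): δ = 77.61°  ·
  (1,3): δ = 18.22°  ·
  (1,4): δ = 24.40°  ·
  (1,5): δ = 82.92°  ·
  (1,6): δ = 125.51°  ·
  (2,3): δ = 120.61°  ·
  (2,4): δ = 77.98°  ·
  (2,5): δ = 19.47°  ·
  (2,6): δ = 23.12°  ·
  (3,4): δ = 137.37°  ·
  (3,5): δ = 78.86°  ·
  (3,6): δ = 36.27°  ·
  (4,5): δ = 121.48°  ·
  (4,6): δ = 78.90°  ·
  (5,6): δ = 137.41°  ·
antipodal pairs: 1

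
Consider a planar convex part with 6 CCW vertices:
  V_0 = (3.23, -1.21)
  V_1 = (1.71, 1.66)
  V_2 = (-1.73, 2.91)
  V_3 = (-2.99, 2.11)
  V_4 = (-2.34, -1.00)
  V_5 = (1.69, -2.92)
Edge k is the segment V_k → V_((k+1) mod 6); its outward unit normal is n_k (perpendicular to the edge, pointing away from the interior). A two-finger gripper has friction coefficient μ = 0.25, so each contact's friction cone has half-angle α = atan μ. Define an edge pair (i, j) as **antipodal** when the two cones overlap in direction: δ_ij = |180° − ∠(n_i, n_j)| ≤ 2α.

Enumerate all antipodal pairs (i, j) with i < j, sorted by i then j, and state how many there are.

α = atan 0.25 = 14.04°;  2α = 28.07°
n_0 = (+0.8837, +0.4680)
n_1 = (+0.3415, +0.9399)
n_2 = (-0.5360, +0.8442)
n_3 = (-0.9788, -0.2046)
n_4 = (-0.4301, -0.9028)
n_5 = (+0.7431, -0.6692)
  (0,1): δ = 137.88°  ·
  (0,2): δ = 85.49°  ·
  (0,3): δ = 16.10°  ✓
  (0,4): δ = 36.62°  ·
  (0,5): δ = 110.09°  ·
  (1,2): δ = 127.62°  ·
  (1,3): δ = 58.23°  ·
  (1,4): δ = 5.50°  ✓
  (1,5): δ = 67.96°  ·
  (2,3): δ = 110.61°  ·
  (2,4): δ = 57.89°  ·
  (2,5): δ = 15.58°  ✓
  (3,4): δ = 127.28°  ·
  (3,5): δ = 53.81°  ·
  (4,5): δ = 106.53°  ·
antipodal pairs: 3

count = 3; pairs: (0,3), (1,4), (2,5)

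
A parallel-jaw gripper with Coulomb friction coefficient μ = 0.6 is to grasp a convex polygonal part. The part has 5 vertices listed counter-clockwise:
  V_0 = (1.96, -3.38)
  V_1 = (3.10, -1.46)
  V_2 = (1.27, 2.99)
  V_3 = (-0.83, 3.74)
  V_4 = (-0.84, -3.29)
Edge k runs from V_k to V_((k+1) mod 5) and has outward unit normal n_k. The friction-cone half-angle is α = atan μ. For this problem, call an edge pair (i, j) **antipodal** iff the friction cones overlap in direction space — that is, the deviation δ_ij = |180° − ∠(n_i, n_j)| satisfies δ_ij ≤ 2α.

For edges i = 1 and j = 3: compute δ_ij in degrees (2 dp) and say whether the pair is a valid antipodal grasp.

δ = 22.44°, valid

α = atan 0.6 = 30.96°;  2α = 61.93°
edge 1: e_1 = (-1.83, +4.45);  n_1 = (+0.9249, +0.3803)
edge 3: e_3 = (-0.01, -7.03);  n_3 = (-1.0000, +0.0014)
∠(n_1, n_3) = 157.56°
δ = |180° − 157.56°| = 22.44°
22.44° ≤ 2α = 61.93°  →  valid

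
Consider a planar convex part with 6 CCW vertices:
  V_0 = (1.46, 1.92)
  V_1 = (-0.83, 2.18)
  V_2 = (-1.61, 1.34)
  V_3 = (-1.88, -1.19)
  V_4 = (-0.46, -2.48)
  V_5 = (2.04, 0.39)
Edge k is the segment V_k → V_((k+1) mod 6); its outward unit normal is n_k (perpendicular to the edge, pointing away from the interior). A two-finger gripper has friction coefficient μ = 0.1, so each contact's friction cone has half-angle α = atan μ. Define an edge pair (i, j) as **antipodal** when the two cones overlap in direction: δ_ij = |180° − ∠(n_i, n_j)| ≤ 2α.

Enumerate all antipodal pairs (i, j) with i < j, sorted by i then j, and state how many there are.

count = 1; pairs: (1,4)

α = atan 0.1 = 5.71°;  2α = 11.42°
n_0 = (+0.1128, +0.9936)
n_1 = (-0.7328, +0.6805)
n_2 = (-0.9944, +0.1061)
n_3 = (-0.6724, -0.7402)
n_4 = (+0.7540, -0.6568)
n_5 = (+0.9351, +0.3545)
  (0,1): δ = 126.40°  ·
  (0,2): δ = 89.61°  ·
  (0,3): δ = 35.78°  ·
  (0,4): δ = 55.42°  ·
  (0,5): δ = 117.24°  ·
  (1,2): δ = 143.21°  ·
  (1,3): δ = 89.37°  ·
  (1,4): δ = 1.82°  ✓
  (1,5): δ = 63.64°  ·
  (2,3): δ = 126.16°  ·
  (2,4): δ = 34.97°  ·
  (2,5): δ = 26.85°  ·
  (3,4): δ = 88.80°  ·
  (3,5): δ = 26.99°  ·
  (4,5): δ = 118.18°  ·
antipodal pairs: 1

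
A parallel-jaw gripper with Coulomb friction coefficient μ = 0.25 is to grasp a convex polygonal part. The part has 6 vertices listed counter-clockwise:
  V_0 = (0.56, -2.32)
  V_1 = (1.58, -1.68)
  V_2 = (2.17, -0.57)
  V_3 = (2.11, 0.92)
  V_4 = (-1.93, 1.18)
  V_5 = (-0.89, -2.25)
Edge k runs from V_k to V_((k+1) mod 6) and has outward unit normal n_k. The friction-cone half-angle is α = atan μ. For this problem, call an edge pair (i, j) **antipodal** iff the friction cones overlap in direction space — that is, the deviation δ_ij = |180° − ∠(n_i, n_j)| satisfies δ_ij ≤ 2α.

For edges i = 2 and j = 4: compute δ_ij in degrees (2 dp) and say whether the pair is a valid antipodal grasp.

δ = 14.56°, valid

α = atan 0.25 = 14.04°;  2α = 28.07°
edge 2: e_2 = (-0.06, +1.49);  n_2 = (+0.9992, +0.0402)
edge 4: e_4 = (+1.04, -3.43);  n_4 = (-0.9570, -0.2902)
∠(n_2, n_4) = 165.44°
δ = |180° − 165.44°| = 14.56°
14.56° ≤ 2α = 28.07°  →  valid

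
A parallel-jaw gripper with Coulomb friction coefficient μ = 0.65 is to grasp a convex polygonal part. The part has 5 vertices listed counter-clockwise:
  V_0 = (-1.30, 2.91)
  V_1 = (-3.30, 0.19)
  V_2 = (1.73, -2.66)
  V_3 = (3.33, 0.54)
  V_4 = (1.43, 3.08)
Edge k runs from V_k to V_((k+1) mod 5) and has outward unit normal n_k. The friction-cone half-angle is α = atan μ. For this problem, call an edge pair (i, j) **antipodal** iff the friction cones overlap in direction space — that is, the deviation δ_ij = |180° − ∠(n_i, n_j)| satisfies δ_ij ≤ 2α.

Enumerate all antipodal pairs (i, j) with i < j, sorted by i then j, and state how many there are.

α = atan 0.65 = 33.02°;  2α = 66.05°
n_0 = (-0.8057, +0.5924)
n_1 = (-0.4930, -0.8700)
n_2 = (+0.8944, -0.4472)
n_3 = (+0.8008, +0.5990)
n_4 = (-0.0622, +0.9981)
  (0,1): δ = 83.21°  ·
  (0,2): δ = 9.76°  ✓
  (0,3): δ = 73.12°  ·
  (0,4): δ = 129.89°  ·
  (1,2): δ = 87.03°  ·
  (1,3): δ = 23.67°  ✓
  (1,4): δ = 33.10°  ✓
  (2,3): δ = 116.64°  ·
  (2,4): δ = 59.87°  ✓
  (3,4): δ = 123.23°  ·
antipodal pairs: 4

count = 4; pairs: (0,2), (1,3), (1,4), (2,4)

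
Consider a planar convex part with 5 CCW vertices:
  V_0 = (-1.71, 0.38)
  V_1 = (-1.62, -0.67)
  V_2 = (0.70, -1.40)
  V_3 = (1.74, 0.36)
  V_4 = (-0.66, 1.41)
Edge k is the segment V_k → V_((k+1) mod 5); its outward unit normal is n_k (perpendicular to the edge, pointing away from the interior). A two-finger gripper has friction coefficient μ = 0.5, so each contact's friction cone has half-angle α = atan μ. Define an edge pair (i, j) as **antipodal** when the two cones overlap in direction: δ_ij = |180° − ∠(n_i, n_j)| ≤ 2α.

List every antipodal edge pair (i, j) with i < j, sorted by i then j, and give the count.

count = 3; pairs: (0,2), (1,3), (2,4)

α = atan 0.5 = 26.57°;  2α = 53.13°
n_0 = (-0.9963, -0.0854)
n_1 = (-0.3001, -0.9539)
n_2 = (+0.8609, -0.5087)
n_3 = (+0.4008, +0.9162)
n_4 = (-0.7003, +0.7139)
  (0,1): δ = 112.37°  ·
  (0,2): δ = 35.48°  ✓
  (0,3): δ = 61.47°  ·
  (0,4): δ = 129.55°  ·
  (1,2): δ = 103.11°  ·
  (1,3): δ = 6.16°  ✓
  (1,4): δ = 61.92°  ·
  (2,3): δ = 83.05°  ·
  (2,4): δ = 14.97°  ✓
  (3,4): δ = 111.92°  ·
antipodal pairs: 3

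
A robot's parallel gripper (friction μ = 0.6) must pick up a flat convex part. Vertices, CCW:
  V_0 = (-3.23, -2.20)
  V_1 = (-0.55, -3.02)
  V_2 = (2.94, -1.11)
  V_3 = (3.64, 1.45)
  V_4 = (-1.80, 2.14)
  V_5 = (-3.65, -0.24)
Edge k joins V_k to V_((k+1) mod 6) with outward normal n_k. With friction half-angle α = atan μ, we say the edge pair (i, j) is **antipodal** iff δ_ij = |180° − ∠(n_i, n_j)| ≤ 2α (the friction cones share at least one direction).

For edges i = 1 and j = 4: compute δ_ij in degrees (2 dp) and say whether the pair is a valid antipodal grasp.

δ = 23.45°, valid

α = atan 0.6 = 30.96°;  2α = 61.93°
edge 1: e_1 = (+3.49, +1.91);  n_1 = (+0.4801, -0.8772)
edge 4: e_4 = (-1.85, -2.38);  n_4 = (-0.7895, +0.6137)
∠(n_1, n_4) = 156.55°
δ = |180° − 156.55°| = 23.45°
23.45° ≤ 2α = 61.93°  →  valid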